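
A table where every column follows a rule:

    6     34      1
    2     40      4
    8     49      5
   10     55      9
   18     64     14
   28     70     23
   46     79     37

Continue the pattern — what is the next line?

First component: 6, 2, 8, 10, 18, 28, 46 → 74 (each term is the sum of the two before it).
Second component: 34, 40, 49, 55, 64, 70, 79 → 85 (alternating steps +6, +9, +6, +9, …).
Third component: each term is the sum of the two before it, so 1, 4, 5, 9, 14, 23, 37 → 60.
Combining the parts gives 74  85  60.

74  85  60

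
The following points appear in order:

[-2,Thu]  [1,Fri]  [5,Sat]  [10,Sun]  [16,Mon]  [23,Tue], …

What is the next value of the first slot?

First slot — differences are 3, 4, 5, … (increasing by 1 each time): -2, 1, 5, 10, 16, 23 → 31.

31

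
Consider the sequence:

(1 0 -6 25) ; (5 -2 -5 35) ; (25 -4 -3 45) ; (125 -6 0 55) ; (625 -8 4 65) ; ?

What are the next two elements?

First entry: ×5 each step; 1, 5, 25, 125, 625 → 3125 → 15625.
Second entry: −2 each step; 0, -2, -4, -6, -8 → -10 → -12.
Third entry: differences are 1, 2, 3, … (increasing by 1 each time), so -6, -5, -3, 0, 4 → 9 → 15.
Fourth entry: +10 each step, so 25, 35, 45, 55, 65 → 75 → 85.
So the next two elements are (3125 -10 9 75) and (15625 -12 15 85).

(3125 -10 9 75), (15625 -12 15 85)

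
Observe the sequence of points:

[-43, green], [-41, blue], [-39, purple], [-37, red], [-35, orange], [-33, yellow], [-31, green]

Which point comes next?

First entry: +2 each step, so -43, -41, -39, -37, -35, -33, -31 → -29.
Colour goes green, blue, purple, red, orange, yellow, green → blue (repeats green → blue → purple → red → orange → yellow).
So the next point is [-29, blue].

[-29, blue]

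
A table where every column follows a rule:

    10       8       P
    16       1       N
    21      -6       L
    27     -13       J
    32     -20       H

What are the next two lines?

38  -27  F; 43  -34  D

First component: alternating steps +6, +5, +6, +5, …, so 10, 16, 21, 27, 32 → 38 → 43.
Second component — −7 each step: 8, 1, -6, -13, -20 → -27 → -34.
Letter: letters move back 2 places in the alphabet, so P, N, L, J, H → F → D.
So the next two lines are 38  -27  F and 43  -34  D.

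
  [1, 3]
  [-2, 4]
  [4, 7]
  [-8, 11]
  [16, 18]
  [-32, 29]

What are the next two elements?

[64, 47], [-128, 76]

First component — ×(-2) each step: 1, -2, 4, -8, 16, -32 → 64 → -128.
Second component: each term is the sum of the two before it, so 3, 4, 7, 11, 18, 29 → 47 → 76.
Putting the parts together: [64, 47] and then [-128, 76].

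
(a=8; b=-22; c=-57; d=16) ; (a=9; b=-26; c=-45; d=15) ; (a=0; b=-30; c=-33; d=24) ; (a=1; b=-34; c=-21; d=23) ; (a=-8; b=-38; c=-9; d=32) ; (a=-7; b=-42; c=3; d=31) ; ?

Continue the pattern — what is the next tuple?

(a=-16; b=-46; c=15; d=40)

A: alternating steps +1, −9, +1, −9, …, so 8, 9, 0, 1, -8, -7 → -16.
B — −4 each step: -22, -26, -30, -34, -38, -42 → -46.
C: +12 each step, so -57, -45, -33, -21, -9, 3 → 15.
D goes 16, 15, 24, 23, 32, 31 → 40 (together with the a always sums to 24).
So the next tuple is (a=-16; b=-46; c=15; d=40).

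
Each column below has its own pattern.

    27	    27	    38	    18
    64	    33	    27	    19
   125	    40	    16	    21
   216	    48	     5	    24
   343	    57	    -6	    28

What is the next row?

512  67  -17  33

First component: perfect cubes: 3³, 4³, 5³, …; 27, 64, 125, 216, 343 → 512.
Second component goes 27, 33, 40, 48, 57 → 67 (differences are 6, 7, 8, … (increasing by 1 each time)).
Third component: 38, 27, 16, 5, -6 → -17 (−11 each step).
For the fourth component, differences are 1, 2, 3, … (increasing by 1 each time): 18, 19, 21, 24, 28 → 33.
Combining the parts gives 512  67  -17  33.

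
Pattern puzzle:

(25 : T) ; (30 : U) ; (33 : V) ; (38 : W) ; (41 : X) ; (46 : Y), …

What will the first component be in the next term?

49

First component goes 25, 30, 33, 38, 41, 46 → 49 (alternating steps +5, +3, +5, +3, …).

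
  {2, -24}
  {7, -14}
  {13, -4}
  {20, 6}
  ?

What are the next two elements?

First slot — differences are 5, 6, 7, … (increasing by 1 each time): 2, 7, 13, 20 → 28 → 37.
Second slot: +10 each step; -24, -14, -4, 6 → 16 → 26.
So the next two elements are {28, 16} and {37, 26}.

{28, 16}, {37, 26}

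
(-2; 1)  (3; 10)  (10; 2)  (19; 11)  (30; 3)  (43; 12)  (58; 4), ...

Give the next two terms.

(75; 13), (94; 5)

For the first value, differences are 5, 7, 9, … (increasing by 2 each time): -2, 3, 10, 19, 30, 43, 58 → 75 → 94.
Second value — alternating steps +9, −8, +9, −8, …: 1, 10, 2, 11, 3, 12, 4 → 13 → 5.
So the next two terms are (75; 13) and (94; 5).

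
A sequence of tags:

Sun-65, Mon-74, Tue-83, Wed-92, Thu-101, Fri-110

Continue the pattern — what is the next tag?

Sat-119

Day — runs through the weekdays Mon→Sun: Sun, Mon, Tue, Wed, Thu, Fri → Sat.
Second component: 65, 74, 83, 92, 101, 110 → 119 (+9 each step).
Combining the parts gives Sat-119.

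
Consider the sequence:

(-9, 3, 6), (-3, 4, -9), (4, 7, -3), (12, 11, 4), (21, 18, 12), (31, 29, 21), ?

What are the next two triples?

First slot: -9, -3, 4, 12, 21, 31 → 42 → 54 (differences are 6, 7, 8, … (increasing by 1 each time)).
Second slot: 3, 4, 7, 11, 18, 29 → 47 → 76 (each term is the sum of the two before it).
Third slot: 6, -9, -3, 4, 12, 21 → 31 → 42 (always the previous value of the first slot).
So the next two triples are (42, 47, 31) and (54, 76, 42).

(42, 47, 31), (54, 76, 42)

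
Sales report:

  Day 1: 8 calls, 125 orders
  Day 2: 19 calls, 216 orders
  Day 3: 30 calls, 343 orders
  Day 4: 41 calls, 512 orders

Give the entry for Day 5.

52 calls, 729 orders

Calls: 8, 19, 30, 41 → 52 (+11 each step).
For the orders, perfect cubes: 5³, 6³, 7³, …: 125, 216, 343, 512 → 729.
Combining the parts gives 52 calls, 729 orders.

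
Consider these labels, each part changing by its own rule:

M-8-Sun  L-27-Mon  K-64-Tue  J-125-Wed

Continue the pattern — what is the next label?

I-216-Thu

Letter: letters move back 1 place in the alphabet; M, L, K, J → I.
Second component goes 8, 27, 64, 125 → 216 (perfect cubes: 2³, 3³, 4³, …).
Day: Sun, Mon, Tue, Wed → Thu (runs through the weekdays Mon→Sun).
Combining the parts gives I-216-Thu.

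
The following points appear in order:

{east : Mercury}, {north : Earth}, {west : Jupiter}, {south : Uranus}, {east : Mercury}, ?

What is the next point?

For the direction, repeats east → north → west → south: east, north, west, south, east → north.
Planet: repeats Mercury → Earth → Jupiter → Uranus, so Mercury, Earth, Jupiter, Uranus, Mercury → Earth.
Putting it together: {north : Earth}.

{north : Earth}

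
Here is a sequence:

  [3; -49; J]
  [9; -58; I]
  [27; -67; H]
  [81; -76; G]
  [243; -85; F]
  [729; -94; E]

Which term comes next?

First value goes 3, 9, 27, 81, 243, 729 → 2187 (×3 each step).
Second value: −9 each step; -49, -58, -67, -76, -85, -94 → -103.
Letter — letters move back 1 place in the alphabet: J, I, H, G, F, E → D.
So the next term is [2187; -103; D].

[2187; -103; D]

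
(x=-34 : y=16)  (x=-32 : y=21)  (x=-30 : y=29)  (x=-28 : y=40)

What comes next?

X: -34, -32, -30, -28 → -26 (+2 each step).
Y: 16, 21, 29, 40 → 54 (differences are 5, 8, 11, … (increasing by 3 each time)).
Combining the parts gives (x=-26 : y=54).

(x=-26 : y=54)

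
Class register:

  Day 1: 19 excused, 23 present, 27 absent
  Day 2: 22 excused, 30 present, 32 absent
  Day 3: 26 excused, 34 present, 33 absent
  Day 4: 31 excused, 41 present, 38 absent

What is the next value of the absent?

39

Excused goes 19, 22, 26, 31 → 37 (differences are 3, 4, 5, … (increasing by 1 each time)).
Present: alternating steps +7, +4, +7, +4, …; 23, 30, 34, 41 → 45.
Absent goes 27, 32, 33, 38 → 39 (alternating steps +5, +1, +5, +1, …).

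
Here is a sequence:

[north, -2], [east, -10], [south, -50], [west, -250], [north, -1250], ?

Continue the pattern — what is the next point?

[east, -6250]

Direction: repeats north → east → south → west, so north, east, south, west, north → east.
Second slot: -2, -10, -50, -250, -1250 → -6250 (×5 each step).
Putting it together: [east, -6250].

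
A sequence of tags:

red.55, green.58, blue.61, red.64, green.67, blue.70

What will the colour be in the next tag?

Colour — repeats red → green → blue: red, green, blue, red, green, blue → red.

red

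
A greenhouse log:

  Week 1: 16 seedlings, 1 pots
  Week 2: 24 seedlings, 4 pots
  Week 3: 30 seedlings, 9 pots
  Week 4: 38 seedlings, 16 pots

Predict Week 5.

44 seedlings, 25 pots

Seedlings — alternating steps +8, +6, +8, +6, …: 16, 24, 30, 38 → 44.
Pots: 1, 4, 9, 16 → 25 (perfect squares: 1², 2², 3², …).
So the next row is 44 seedlings, 25 pots.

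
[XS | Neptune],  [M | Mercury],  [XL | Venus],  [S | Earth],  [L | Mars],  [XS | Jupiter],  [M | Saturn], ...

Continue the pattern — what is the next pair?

Size goes XS, M, XL, S, L, XS, M → XL (repeats XS → M → XL → S → L).
Planet: runs through the planets Mercury→Neptune; Neptune, Mercury, Venus, Earth, Mars, Jupiter, Saturn → Uranus.
Putting it together: [XL | Uranus].

[XL | Uranus]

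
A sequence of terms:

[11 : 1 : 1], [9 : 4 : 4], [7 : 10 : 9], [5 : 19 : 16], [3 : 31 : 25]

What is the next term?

[1 : 46 : 36]

First component: −2 each step, so 11, 9, 7, 5, 3 → 1.
Second component: 1, 4, 10, 19, 31 → 46 (differences are 3, 6, 9, … (increasing by 3 each time)).
Third component: perfect squares: 1², 2², 3², …, so 1, 4, 9, 16, 25 → 36.
Combining the parts gives [1 : 46 : 36].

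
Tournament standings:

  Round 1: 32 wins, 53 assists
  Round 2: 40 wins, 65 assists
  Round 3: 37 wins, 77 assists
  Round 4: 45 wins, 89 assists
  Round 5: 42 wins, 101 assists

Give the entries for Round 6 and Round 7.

Wins — alternating steps +8, −3, +8, −3, …: 32, 40, 37, 45, 42 → 50 → 47.
Assists goes 53, 65, 77, 89, 101 → 113 → 125 (+12 each step).
So the next two records are 50 wins, 113 assists and 47 wins, 125 assists.

50 wins, 113 assists; 47 wins, 125 assists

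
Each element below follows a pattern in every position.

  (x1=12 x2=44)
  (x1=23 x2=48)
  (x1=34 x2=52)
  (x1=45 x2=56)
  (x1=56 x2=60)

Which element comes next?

(x1=67 x2=64)

X1: 12, 23, 34, 45, 56 → 67 (+11 each step).
X2: +4 each step; 44, 48, 52, 56, 60 → 64.
Putting it together: (x1=67 x2=64).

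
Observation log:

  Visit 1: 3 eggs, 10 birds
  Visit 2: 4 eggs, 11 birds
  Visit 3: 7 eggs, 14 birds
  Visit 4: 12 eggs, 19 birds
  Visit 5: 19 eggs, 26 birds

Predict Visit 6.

28 eggs, 35 birds

Eggs — differences are 1, 3, 5, … (increasing by 2 each time): 3, 4, 7, 12, 19 → 28.
Birds goes 10, 11, 14, 19, 26 → 35 (always 7 more than the eggs).
So the next line is 28 eggs, 35 birds.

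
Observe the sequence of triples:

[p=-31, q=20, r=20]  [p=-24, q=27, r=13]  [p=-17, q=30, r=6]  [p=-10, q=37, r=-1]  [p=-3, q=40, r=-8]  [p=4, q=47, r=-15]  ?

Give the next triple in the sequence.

[p=11, q=50, r=-22]

For the p, +7 each step: -31, -24, -17, -10, -3, 4 → 11.
Q: 20, 27, 30, 37, 40, 47 → 50 (alternating steps +7, +3, +7, +3, …).
R — together with the p always sums to -11: 20, 13, 6, -1, -8, -15 → -22.
Combining the parts gives [p=11, q=50, r=-22].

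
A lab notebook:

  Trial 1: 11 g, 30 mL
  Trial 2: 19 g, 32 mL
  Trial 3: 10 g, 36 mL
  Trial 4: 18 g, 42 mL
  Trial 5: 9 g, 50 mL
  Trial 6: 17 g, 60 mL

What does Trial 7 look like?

8 g, 72 mL

G: alternating steps +8, −9, +8, −9, …; 11, 19, 10, 18, 9, 17 → 8.
ML: differences are 2, 4, 6, … (increasing by 2 each time), so 30, 32, 36, 42, 50, 60 → 72.
Putting it together: 8 g, 72 mL.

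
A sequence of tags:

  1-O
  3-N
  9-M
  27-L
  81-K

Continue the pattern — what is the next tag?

First component: 1, 3, 9, 27, 81 → 243 (×3 each step).
For the letter, letters move back 1 place in the alphabet: O, N, M, L, K → J.
So the next tag is 243-J.

243-J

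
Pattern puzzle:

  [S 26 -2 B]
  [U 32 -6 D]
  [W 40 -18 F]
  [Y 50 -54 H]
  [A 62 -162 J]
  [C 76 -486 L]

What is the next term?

For the first letter, letters move forward 2 places in the alphabet, wrapping Z→A: S, U, W, Y, A, C → E.
Second part — differences are 6, 8, 10, … (increasing by 2 each time): 26, 32, 40, 50, 62, 76 → 92.
Third part: ×3 each step; -2, -6, -18, -54, -162, -486 → -1458.
Second letter: B, D, F, H, J, L → N (letters move forward 2 places in the alphabet).
Putting it together: [E 92 -1458 N].

[E 92 -1458 N]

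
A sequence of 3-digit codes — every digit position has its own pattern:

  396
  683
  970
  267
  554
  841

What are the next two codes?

For the first digit, +3 each step, mod 10: 3, 6, 9, 2, 5, 8 → 1 → 4.
Second digit goes 9, 8, 7, 6, 5, 4 → 3 → 2 (−1 each step, mod 10).
Third digit: −3 each step, mod 10; 6, 3, 0, 7, 4, 1 → 8 → 5.
Putting the parts together: 138 and then 425.

138 then 425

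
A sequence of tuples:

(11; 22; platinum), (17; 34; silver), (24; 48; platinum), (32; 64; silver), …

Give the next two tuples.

(41; 82; platinum), (51; 102; silver)

First coordinate goes 11, 17, 24, 32 → 41 → 51 (differences are 6, 7, 8, … (increasing by 1 each time)).
For the second coordinate, always 2 × the first coordinate: 22, 34, 48, 64 → 82 → 102.
Metal goes platinum, silver, platinum, silver → platinum → silver (alternates platinum ↔ silver).
So the next two tuples are (41; 82; platinum) and (51; 102; silver).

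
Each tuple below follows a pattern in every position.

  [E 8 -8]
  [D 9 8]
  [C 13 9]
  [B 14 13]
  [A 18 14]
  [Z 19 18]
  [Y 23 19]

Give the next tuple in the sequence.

Letter goes E, D, C, B, A, Z, Y → X (letters move back 1 place in the alphabet, wrapping A→Z).
Second slot: alternating steps +1, +4, +1, +4, …, so 8, 9, 13, 14, 18, 19, 23 → 24.
Third slot: -8, 8, 9, 13, 14, 18, 19 → 23 (always the previous value of the second slot).
So the next tuple is [X 24 23].

[X 24 23]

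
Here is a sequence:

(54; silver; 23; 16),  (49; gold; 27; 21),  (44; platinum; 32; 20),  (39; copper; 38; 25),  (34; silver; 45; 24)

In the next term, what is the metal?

gold

Metal: repeats silver → gold → platinum → copper, so silver, gold, platinum, copper, silver → gold.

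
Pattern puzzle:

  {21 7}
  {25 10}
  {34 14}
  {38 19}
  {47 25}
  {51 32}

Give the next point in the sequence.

First part — alternating steps +4, +9, +4, +9, …: 21, 25, 34, 38, 47, 51 → 60.
Second part goes 7, 10, 14, 19, 25, 32 → 40 (differences are 3, 4, 5, … (increasing by 1 each time)).
So the next point is {60 40}.

{60 40}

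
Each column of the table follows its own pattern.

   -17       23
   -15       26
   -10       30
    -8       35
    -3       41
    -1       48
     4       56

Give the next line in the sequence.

6  65

First component: alternating steps +2, +5, +2, +5, …; -17, -15, -10, -8, -3, -1, 4 → 6.
For the second component, differences are 3, 4, 5, … (increasing by 1 each time): 23, 26, 30, 35, 41, 48, 56 → 65.
Putting it together: 6  65.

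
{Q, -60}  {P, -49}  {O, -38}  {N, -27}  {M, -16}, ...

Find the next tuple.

Letter: letters move back 1 place in the alphabet; Q, P, O, N, M → L.
Second coordinate: +11 each step, so -60, -49, -38, -27, -16 → -5.
So the next tuple is {L, -5}.

{L, -5}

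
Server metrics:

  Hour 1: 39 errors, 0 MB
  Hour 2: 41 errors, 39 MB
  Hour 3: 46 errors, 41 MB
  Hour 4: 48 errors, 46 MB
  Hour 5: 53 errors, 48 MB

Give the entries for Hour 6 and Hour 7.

55 errors, 53 MB; 60 errors, 55 MB

Errors: 39, 41, 46, 48, 53 → 55 → 60 (alternating steps +2, +5, +2, +5, …).
MB: always the previous value of the errors; 0, 39, 41, 46, 48 → 53 → 55.
Putting the parts together: 55 errors, 53 MB and then 60 errors, 55 MB.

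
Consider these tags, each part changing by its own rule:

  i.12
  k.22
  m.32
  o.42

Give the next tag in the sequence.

For the letter, letters move forward 2 places in the alphabet: i, k, m, o → q.
Second component goes 12, 22, 32, 42 → 52 (+10 each step).
So the next tag is q.52.

q.52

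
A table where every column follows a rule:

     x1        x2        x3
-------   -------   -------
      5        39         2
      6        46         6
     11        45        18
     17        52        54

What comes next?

Column x1 goes 5, 6, 11, 17 → 28 (each term is the sum of the two before it).
Column x2 goes 39, 46, 45, 52 → 51 (alternating steps +7, −1, +7, −1, …).
Column x3: ×3 each step, so 2, 6, 18, 54 → 162.
Putting it together: 28  51  162.

28  51  162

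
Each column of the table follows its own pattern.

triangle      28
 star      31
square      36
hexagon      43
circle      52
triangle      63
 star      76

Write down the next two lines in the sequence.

Shape goes triangle, star, square, hexagon, circle, triangle, star → square → hexagon (repeats triangle → star → square → hexagon → circle).
Second component: differences are 3, 5, 7, … (increasing by 2 each time), so 28, 31, 36, 43, 52, 63, 76 → 91 → 108.
So the next two lines are square  91 and hexagon  108.

square  91; hexagon  108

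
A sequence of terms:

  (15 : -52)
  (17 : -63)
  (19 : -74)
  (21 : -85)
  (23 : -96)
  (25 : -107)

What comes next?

First component — +2 each step: 15, 17, 19, 21, 23, 25 → 27.
Second component goes -52, -63, -74, -85, -96, -107 → -118 (−11 each step).
Combining the parts gives (27 : -118).

(27 : -118)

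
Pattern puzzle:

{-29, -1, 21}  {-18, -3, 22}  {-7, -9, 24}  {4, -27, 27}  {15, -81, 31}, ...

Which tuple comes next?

{26, -243, 36}

For the first value, +11 each step: -29, -18, -7, 4, 15 → 26.
Second value: -1, -3, -9, -27, -81 → -243 (×3 each step).
Third value: 21, 22, 24, 27, 31 → 36 (differences are 1, 2, 3, … (increasing by 1 each time)).
So the next tuple is {26, -243, 36}.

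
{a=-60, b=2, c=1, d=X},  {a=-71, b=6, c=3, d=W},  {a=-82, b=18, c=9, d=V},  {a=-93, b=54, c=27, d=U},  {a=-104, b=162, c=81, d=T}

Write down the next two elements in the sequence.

A goes -60, -71, -82, -93, -104 → -115 → -126 (−11 each step).
B goes 2, 6, 18, 54, 162 → 486 → 1458 (×3 each step).
C: ×3 each step, so 1, 3, 9, 27, 81 → 243 → 729.
D: letters move back 1 place in the alphabet; X, W, V, U, T → S → R.
So the next two elements are {a=-115, b=486, c=243, d=S} and {a=-126, b=1458, c=729, d=R}.

{a=-115, b=486, c=243, d=S}, {a=-126, b=1458, c=729, d=R}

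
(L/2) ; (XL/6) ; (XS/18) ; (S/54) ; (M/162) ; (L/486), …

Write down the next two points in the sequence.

Size: repeats L → XL → XS → S → M; L, XL, XS, S, M, L → XL → XS.
Second coordinate: ×3 each step, so 2, 6, 18, 54, 162, 486 → 1458 → 4374.
Putting the parts together: (XL/1458) and then (XS/4374).

(XL/1458), (XS/4374)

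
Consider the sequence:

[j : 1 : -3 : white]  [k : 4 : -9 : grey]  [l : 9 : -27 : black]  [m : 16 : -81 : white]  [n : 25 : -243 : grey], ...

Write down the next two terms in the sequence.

[o : 36 : -729 : black], [p : 49 : -2187 : white]

Letter: j, k, l, m, n → o → p (letters move forward 1 place in the alphabet).
Second slot goes 1, 4, 9, 16, 25 → 36 → 49 (perfect squares: 1², 2², 3², …).
Third slot: ×3 each step; -3, -9, -27, -81, -243 → -729 → -2187.
Shade: repeats white → grey → black, so white, grey, black, white, grey → black → white.
So the next two terms are [o : 36 : -729 : black] and [p : 49 : -2187 : white].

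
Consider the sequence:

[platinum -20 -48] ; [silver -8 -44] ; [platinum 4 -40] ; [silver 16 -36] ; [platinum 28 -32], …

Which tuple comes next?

Metal goes platinum, silver, platinum, silver, platinum → silver (alternates platinum ↔ silver).
Second coordinate: -20, -8, 4, 16, 28 → 40 (+12 each step).
Third coordinate — +4 each step: -48, -44, -40, -36, -32 → -28.
So the next tuple is [silver 40 -28].

[silver 40 -28]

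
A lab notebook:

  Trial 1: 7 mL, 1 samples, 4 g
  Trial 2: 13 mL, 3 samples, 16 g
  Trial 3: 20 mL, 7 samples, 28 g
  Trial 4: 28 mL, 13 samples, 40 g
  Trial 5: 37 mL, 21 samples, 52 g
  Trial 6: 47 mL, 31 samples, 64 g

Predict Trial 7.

58 mL, 43 samples, 76 g

ML: differences are 6, 7, 8, … (increasing by 1 each time); 7, 13, 20, 28, 37, 47 → 58.
For the samples, differences are 2, 4, 6, … (increasing by 2 each time): 1, 3, 7, 13, 21, 31 → 43.
G goes 4, 16, 28, 40, 52, 64 → 76 (+12 each step).
Putting it together: 58 mL, 43 samples, 76 g.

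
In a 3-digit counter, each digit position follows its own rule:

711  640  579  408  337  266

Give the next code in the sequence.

195

For the first digit, −1 each step, mod 10: 7, 6, 5, 4, 3, 2 → 1.
Second digit goes 1, 4, 7, 0, 3, 6 → 9 (+3 each step, mod 10).
For the third digit, −1 each step, mod 10: 1, 0, 9, 8, 7, 6 → 5.
So the next code is 195.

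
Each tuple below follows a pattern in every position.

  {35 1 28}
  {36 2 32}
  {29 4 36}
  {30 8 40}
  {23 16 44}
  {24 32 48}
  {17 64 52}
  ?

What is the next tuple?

{18 128 56}

First part goes 35, 36, 29, 30, 23, 24, 17 → 18 (alternating steps +1, −7, +1, −7, …).
Second part: ×2 each step, so 1, 2, 4, 8, 16, 32, 64 → 128.
Third part — +4 each step: 28, 32, 36, 40, 44, 48, 52 → 56.
Combining the parts gives {18 128 56}.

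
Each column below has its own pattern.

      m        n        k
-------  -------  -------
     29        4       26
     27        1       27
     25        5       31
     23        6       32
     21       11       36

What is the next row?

19  17  37

Column m: −2 each step, so 29, 27, 25, 23, 21 → 19.
Column n: each term is the sum of the two before it, so 4, 1, 5, 6, 11 → 17.
Column k: alternating steps +1, +4, +1, +4, …, so 26, 27, 31, 32, 36 → 37.
So the next row is 19  17  37.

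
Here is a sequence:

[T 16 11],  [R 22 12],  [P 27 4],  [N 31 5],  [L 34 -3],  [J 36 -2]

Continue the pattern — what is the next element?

Letter: letters move back 2 places in the alphabet; T, R, P, N, L, J → H.
Second value: differences are 6, 5, 4, … (decreasing by 1 each time), so 16, 22, 27, 31, 34, 36 → 37.
Third value: alternating steps +1, −8, +1, −8, …; 11, 12, 4, 5, -3, -2 → -10.
Combining the parts gives [H 37 -10].

[H 37 -10]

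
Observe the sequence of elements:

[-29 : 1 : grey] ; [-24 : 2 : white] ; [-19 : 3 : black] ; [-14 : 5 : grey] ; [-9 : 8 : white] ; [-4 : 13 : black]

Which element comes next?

First part: +5 each step, so -29, -24, -19, -14, -9, -4 → 1.
Second part: 1, 2, 3, 5, 8, 13 → 21 (each term is the sum of the two before it).
Shade — repeats grey → white → black: grey, white, black, grey, white, black → grey.
So the next element is [1 : 21 : grey].

[1 : 21 : grey]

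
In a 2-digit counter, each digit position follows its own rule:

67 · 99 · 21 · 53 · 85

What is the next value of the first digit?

1

First digit: 6, 9, 2, 5, 8 → 1 (+3 each step, mod 10).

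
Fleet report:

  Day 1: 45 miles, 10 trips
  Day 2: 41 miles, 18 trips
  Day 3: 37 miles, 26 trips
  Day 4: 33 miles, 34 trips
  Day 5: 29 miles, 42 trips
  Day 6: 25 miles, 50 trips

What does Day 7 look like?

Miles: −4 each step, so 45, 41, 37, 33, 29, 25 → 21.
Trips: +8 each step, so 10, 18, 26, 34, 42, 50 → 58.
So the next line is 21 miles, 58 trips.

21 miles, 58 trips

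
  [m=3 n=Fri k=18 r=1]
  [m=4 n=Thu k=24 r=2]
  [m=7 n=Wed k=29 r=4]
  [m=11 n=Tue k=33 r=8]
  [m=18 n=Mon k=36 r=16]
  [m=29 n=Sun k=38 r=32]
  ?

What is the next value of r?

R: ×2 each step, so 1, 2, 4, 8, 16, 32 → 64.

64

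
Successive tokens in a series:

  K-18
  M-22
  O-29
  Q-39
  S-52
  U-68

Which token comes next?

W-87

Letter — letters move forward 2 places in the alphabet: K, M, O, Q, S, U → W.
Second component goes 18, 22, 29, 39, 52, 68 → 87 (differences are 4, 7, 10, … (increasing by 3 each time)).
So the next token is W-87.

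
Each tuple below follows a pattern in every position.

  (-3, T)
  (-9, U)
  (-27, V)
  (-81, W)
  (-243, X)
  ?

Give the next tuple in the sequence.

(-729, Y)

First coordinate — ×3 each step: -3, -9, -27, -81, -243 → -729.
Letter goes T, U, V, W, X → Y (letters move forward 1 place in the alphabet).
So the next tuple is (-729, Y).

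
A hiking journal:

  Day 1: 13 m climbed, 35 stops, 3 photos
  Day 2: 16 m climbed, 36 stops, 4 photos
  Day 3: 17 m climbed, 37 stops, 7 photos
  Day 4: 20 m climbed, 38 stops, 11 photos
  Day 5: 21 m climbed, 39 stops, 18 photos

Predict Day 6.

M climbed: 13, 16, 17, 20, 21 → 24 (alternating steps +3, +1, +3, +1, …).
Stops: 35, 36, 37, 38, 39 → 40 (+1 each step).
Photos: 3, 4, 7, 11, 18 → 29 (each term is the sum of the two before it).
So the next row is 24 m climbed, 40 stops, 29 photos.

24 m climbed, 40 stops, 29 photos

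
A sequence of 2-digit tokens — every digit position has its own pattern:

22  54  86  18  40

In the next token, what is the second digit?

First digit — +3 each step, mod 10: 2, 5, 8, 1, 4 → 7.
Second digit goes 2, 4, 6, 8, 0 → 2 (+2 each step, mod 10).

2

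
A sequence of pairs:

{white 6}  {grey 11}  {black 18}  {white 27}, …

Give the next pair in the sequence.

Shade — repeats white → grey → black: white, grey, black, white → grey.
Second component — differences are 5, 7, 9, … (increasing by 2 each time): 6, 11, 18, 27 → 38.
Putting it together: {grey 38}.

{grey 38}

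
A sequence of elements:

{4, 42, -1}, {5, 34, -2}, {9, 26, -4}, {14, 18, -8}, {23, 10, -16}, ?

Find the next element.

{37, 2, -32}

First component: each term is the sum of the two before it; 4, 5, 9, 14, 23 → 37.
Second component: 42, 34, 26, 18, 10 → 2 (−8 each step).
Third component: ×2 each step; -1, -2, -4, -8, -16 → -32.
So the next element is {37, 2, -32}.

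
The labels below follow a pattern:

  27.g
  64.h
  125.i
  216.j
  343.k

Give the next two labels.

First component: 27, 64, 125, 216, 343 → 512 → 729 (perfect cubes: 3³, 4³, 5³, …).
Letter — letters move forward 1 place in the alphabet: g, h, i, j, k → l → m.
Putting the parts together: 512.l and then 729.m.

512.l, 729.m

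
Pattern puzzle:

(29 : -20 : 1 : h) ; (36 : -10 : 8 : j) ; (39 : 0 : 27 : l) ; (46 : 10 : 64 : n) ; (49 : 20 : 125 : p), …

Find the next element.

(56 : 30 : 216 : r)

First coordinate: 29, 36, 39, 46, 49 → 56 (alternating steps +7, +3, +7, +3, …).
Second coordinate: -20, -10, 0, 10, 20 → 30 (+10 each step).
Third coordinate — perfect cubes: 1³, 2³, 3³, …: 1, 8, 27, 64, 125 → 216.
Letter goes h, j, l, n, p → r (letters move forward 2 places in the alphabet).
So the next element is (56 : 30 : 216 : r).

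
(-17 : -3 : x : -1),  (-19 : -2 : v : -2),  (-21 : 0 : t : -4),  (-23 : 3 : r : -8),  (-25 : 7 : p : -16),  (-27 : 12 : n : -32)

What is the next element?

First component goes -17, -19, -21, -23, -25, -27 → -29 (−2 each step).
Second component: differences are 1, 2, 3, … (increasing by 1 each time); -3, -2, 0, 3, 7, 12 → 18.
Letter: letters move back 2 places in the alphabet; x, v, t, r, p, n → l.
Fourth component — ×2 each step: -1, -2, -4, -8, -16, -32 → -64.
Combining the parts gives (-29 : 18 : l : -64).

(-29 : 18 : l : -64)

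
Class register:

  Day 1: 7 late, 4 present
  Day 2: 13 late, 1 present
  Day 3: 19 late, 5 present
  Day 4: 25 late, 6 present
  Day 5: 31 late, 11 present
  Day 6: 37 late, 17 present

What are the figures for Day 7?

Late: +6 each step, so 7, 13, 19, 25, 31, 37 → 43.
Present: each term is the sum of the two before it, so 4, 1, 5, 6, 11, 17 → 28.
Combining the parts gives 43 late, 28 present.

43 late, 28 present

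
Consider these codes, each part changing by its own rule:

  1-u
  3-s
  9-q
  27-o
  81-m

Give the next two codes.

243-k then 729-i

First component goes 1, 3, 9, 27, 81 → 243 → 729 (×3 each step).
Letter — letters move back 2 places in the alphabet: u, s, q, o, m → k → i.
So the next two codes are 243-k and 729-i.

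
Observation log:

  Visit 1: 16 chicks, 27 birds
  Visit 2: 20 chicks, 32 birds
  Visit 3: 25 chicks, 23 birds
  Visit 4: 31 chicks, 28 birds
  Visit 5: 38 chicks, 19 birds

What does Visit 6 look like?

46 chicks, 24 birds

Chicks: differences are 4, 5, 6, … (increasing by 1 each time), so 16, 20, 25, 31, 38 → 46.
Birds — alternating steps +5, −9, +5, −9, …: 27, 32, 23, 28, 19 → 24.
Putting it together: 46 chicks, 24 birds.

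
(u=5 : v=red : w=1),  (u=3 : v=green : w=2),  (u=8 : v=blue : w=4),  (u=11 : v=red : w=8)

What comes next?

(u=19 : v=green : w=16)

U: each term is the sum of the two before it; 5, 3, 8, 11 → 19.
V: repeats red → green → blue; red, green, blue, red → green.
W goes 1, 2, 4, 8 → 16 (×2 each step).
So the next term is (u=19 : v=green : w=16).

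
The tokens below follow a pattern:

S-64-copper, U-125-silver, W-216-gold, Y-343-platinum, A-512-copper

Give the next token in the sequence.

C-729-silver

Letter: letters move forward 2 places in the alphabet, wrapping Z→A, so S, U, W, Y, A → C.
Second component — perfect cubes: 4³, 5³, 6³, …: 64, 125, 216, 343, 512 → 729.
Metal: repeats copper → silver → gold → platinum; copper, silver, gold, platinum, copper → silver.
Combining the parts gives C-729-silver.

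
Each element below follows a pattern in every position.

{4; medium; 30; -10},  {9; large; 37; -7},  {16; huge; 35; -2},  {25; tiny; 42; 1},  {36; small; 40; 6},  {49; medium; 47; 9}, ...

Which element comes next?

{64; large; 45; 14}

First entry goes 4, 9, 16, 25, 36, 49 → 64 (perfect squares: 2², 3², 4², …).
Size goes medium, large, huge, tiny, small, medium → large (repeats medium → large → huge → tiny → small).
For the third entry, alternating steps +7, −2, +7, −2, …: 30, 37, 35, 42, 40, 47 → 45.
For the fourth entry, alternating steps +3, +5, +3, +5, …: -10, -7, -2, 1, 6, 9 → 14.
Putting it together: {64; large; 45; 14}.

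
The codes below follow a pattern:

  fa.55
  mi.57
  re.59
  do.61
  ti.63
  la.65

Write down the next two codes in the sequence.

Note — runs backward through the solfège scale do→ti: fa, mi, re, do, ti, la → sol → fa.
Second component goes 55, 57, 59, 61, 63, 65 → 67 → 69 (+2 each step).
So the next two codes are sol.67 and fa.69.

sol.67 then fa.69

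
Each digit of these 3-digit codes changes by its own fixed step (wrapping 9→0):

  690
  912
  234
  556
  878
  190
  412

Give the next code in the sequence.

734

First digit — +3 each step, mod 10: 6, 9, 2, 5, 8, 1, 4 → 7.
Second digit: 9, 1, 3, 5, 7, 9, 1 → 3 (+2 each step, mod 10).
Third digit — +2 each step, mod 10: 0, 2, 4, 6, 8, 0, 2 → 4.
So the next code is 734.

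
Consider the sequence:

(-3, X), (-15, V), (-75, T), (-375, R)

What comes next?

(-1875, P)

First entry: ×5 each step; -3, -15, -75, -375 → -1875.
Letter — letters move back 2 places in the alphabet: X, V, T, R → P.
So the next element is (-1875, P).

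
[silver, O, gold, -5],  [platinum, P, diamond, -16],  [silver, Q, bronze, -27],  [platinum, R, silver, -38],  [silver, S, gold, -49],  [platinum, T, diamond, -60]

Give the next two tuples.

[silver, U, bronze, -71], [platinum, V, silver, -82]

Metal — alternates silver ↔ platinum: silver, platinum, silver, platinum, silver, platinum → silver → platinum.
Letter — letters move forward 1 place in the alphabet: O, P, Q, R, S, T → U → V.
Rank: gold, diamond, bronze, silver, gold, diamond → bronze → silver (repeats gold → diamond → bronze → silver).
For the fourth component, −11 each step: -5, -16, -27, -38, -49, -60 → -71 → -82.
So the next two tuples are [silver, U, bronze, -71] and [platinum, V, silver, -82].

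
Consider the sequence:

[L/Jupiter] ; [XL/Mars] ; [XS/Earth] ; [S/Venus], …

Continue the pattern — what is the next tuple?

[M/Mercury]

For the size, runs through clothing sizes XS→XL: L, XL, XS, S → M.
Planet — runs backward through the planets Mercury→Neptune: Jupiter, Mars, Earth, Venus → Mercury.
Combining the parts gives [M/Mercury].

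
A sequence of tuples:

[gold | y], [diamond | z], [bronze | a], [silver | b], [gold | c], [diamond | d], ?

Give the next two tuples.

[bronze | e], [silver | f]

Rank goes gold, diamond, bronze, silver, gold, diamond → bronze → silver (repeats gold → diamond → bronze → silver).
Letter — letters move forward 1 place in the alphabet, wrapping Z→A: y, z, a, b, c, d → e → f.
So the next two tuples are [bronze | e] and [silver | f].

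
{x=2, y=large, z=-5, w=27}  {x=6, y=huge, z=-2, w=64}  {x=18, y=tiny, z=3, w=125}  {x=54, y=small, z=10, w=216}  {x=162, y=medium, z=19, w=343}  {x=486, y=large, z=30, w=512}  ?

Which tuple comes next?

X goes 2, 6, 18, 54, 162, 486 → 1458 (×3 each step).
Y: repeats large → huge → tiny → small → medium; large, huge, tiny, small, medium, large → huge.
Z: differences are 3, 5, 7, … (increasing by 2 each time); -5, -2, 3, 10, 19, 30 → 43.
W goes 27, 64, 125, 216, 343, 512 → 729 (perfect cubes: 3³, 4³, 5³, …).
Combining the parts gives {x=1458, y=huge, z=43, w=729}.

{x=1458, y=huge, z=43, w=729}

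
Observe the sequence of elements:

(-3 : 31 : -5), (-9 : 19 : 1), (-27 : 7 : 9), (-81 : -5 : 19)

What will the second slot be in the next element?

-17

Second slot goes 31, 19, 7, -5 → -17 (−12 each step).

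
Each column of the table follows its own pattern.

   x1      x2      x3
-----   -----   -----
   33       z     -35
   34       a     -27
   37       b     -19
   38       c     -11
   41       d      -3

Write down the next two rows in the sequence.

Column x1: alternating steps +1, +3, +1, +3, …; 33, 34, 37, 38, 41 → 42 → 45.
Column x2: z, a, b, c, d → e → f (letters move forward 1 place in the alphabet, wrapping Z→A).
Column x3: -35, -27, -19, -11, -3 → 5 → 13 (+8 each step).
So the next two rows are 42  e  5 and 45  f  13.

42  e  5; 45  f  13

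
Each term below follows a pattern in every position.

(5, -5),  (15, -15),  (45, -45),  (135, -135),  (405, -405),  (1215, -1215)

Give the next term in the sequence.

First part: ×3 each step; 5, 15, 45, 135, 405, 1215 → 3645.
Second part: -5, -15, -45, -135, -405, -1215 → -3645 (always the negative of the first part).
Putting it together: (3645, -3645).

(3645, -3645)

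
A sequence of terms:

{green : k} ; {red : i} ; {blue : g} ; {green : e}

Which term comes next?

Colour — repeats green → red → blue: green, red, blue, green → red.
Letter — letters move back 2 places in the alphabet: k, i, g, e → c.
Combining the parts gives {red : c}.

{red : c}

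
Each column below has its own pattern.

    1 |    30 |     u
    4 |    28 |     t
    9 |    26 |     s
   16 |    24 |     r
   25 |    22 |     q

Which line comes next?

First component: perfect squares: 1², 2², 3², …; 1, 4, 9, 16, 25 → 36.
Second component — −2 each step: 30, 28, 26, 24, 22 → 20.
Letter: u, t, s, r, q → p (letters move back 1 place in the alphabet).
Combining the parts gives 36  20  p.

36  20  p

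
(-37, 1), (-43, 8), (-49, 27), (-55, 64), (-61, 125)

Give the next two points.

First coordinate: −6 each step, so -37, -43, -49, -55, -61 → -67 → -73.
For the second coordinate, perfect cubes: 1³, 2³, 3³, …: 1, 8, 27, 64, 125 → 216 → 343.
So the next two points are (-67, 216) and (-73, 343).

(-67, 216), (-73, 343)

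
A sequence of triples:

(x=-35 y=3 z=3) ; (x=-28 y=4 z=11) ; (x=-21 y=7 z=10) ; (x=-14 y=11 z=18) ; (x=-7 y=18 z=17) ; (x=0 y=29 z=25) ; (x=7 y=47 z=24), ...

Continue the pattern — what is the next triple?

(x=14 y=76 z=32)

X: +7 each step; -35, -28, -21, -14, -7, 0, 7 → 14.
Y: 3, 4, 7, 11, 18, 29, 47 → 76 (each term is the sum of the two before it).
Z: alternating steps +8, −1, +8, −1, …, so 3, 11, 10, 18, 17, 25, 24 → 32.
Putting it together: (x=14 y=76 z=32).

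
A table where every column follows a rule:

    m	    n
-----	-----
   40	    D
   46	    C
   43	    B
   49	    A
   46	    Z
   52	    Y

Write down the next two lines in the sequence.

Column m: alternating steps +6, −3, +6, −3, …; 40, 46, 43, 49, 46, 52 → 49 → 55.
Column n — letters move back 1 place in the alphabet, wrapping A→Z: D, C, B, A, Z, Y → X → W.
So the next two lines are 49  X and 55  W.

49  X; 55  W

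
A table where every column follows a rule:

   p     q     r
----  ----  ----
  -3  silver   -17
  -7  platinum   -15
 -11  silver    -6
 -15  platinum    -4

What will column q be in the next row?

silver

Column q goes silver, platinum, silver, platinum → silver (alternates silver ↔ platinum).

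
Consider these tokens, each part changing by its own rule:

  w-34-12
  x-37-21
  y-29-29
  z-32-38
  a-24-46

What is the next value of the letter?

b

Letter goes w, x, y, z, a → b (letters move forward 1 place in the alphabet, wrapping Z→A).
Second component: alternating steps +3, −8, +3, −8, …, so 34, 37, 29, 32, 24 → 27.
Third component goes 12, 21, 29, 38, 46 → 55 (alternating steps +9, +8, +9, +8, …).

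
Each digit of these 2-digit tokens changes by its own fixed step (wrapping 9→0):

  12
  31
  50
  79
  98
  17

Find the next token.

36

First digit: +2 each step, mod 10; 1, 3, 5, 7, 9, 1 → 3.
Second digit: 2, 1, 0, 9, 8, 7 → 6 (−1 each step, mod 10).
Combining the parts gives 36.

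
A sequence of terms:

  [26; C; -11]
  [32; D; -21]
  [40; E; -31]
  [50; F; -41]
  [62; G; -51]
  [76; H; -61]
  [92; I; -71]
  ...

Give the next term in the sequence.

First coordinate: differences are 6, 8, 10, … (increasing by 2 each time); 26, 32, 40, 50, 62, 76, 92 → 110.
Letter — letters move forward 1 place in the alphabet: C, D, E, F, G, H, I → J.
Third coordinate: −10 each step, so -11, -21, -31, -41, -51, -61, -71 → -81.
Combining the parts gives [110; J; -81].

[110; J; -81]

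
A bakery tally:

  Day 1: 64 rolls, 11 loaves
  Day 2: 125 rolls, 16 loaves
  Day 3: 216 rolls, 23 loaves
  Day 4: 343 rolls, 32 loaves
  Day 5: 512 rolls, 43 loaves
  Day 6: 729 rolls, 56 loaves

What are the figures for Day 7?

1000 rolls, 71 loaves

Rolls: perfect cubes: 4³, 5³, 6³, …; 64, 125, 216, 343, 512, 729 → 1000.
Loaves: differences are 5, 7, 9, … (increasing by 2 each time), so 11, 16, 23, 32, 43, 56 → 71.
So the next line is 1000 rolls, 71 loaves.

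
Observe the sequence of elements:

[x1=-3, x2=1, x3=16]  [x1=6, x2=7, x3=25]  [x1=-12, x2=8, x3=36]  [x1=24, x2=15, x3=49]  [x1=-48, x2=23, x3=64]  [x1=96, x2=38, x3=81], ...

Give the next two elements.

X1: -3, 6, -12, 24, -48, 96 → -192 → 384 (×(-2) each step).
X2: 1, 7, 8, 15, 23, 38 → 61 → 99 (each term is the sum of the two before it).
X3: perfect squares: 4², 5², 6², …; 16, 25, 36, 49, 64, 81 → 100 → 121.
So the next two elements are [x1=-192, x2=61, x3=100] and [x1=384, x2=99, x3=121].

[x1=-192, x2=61, x3=100], [x1=384, x2=99, x3=121]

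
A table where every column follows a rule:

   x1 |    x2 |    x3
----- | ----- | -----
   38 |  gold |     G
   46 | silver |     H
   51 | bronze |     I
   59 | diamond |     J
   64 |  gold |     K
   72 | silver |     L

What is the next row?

77  bronze  M

Column x1: alternating steps +8, +5, +8, +5, …; 38, 46, 51, 59, 64, 72 → 77.
Column x2: repeats gold → silver → bronze → diamond; gold, silver, bronze, diamond, gold, silver → bronze.
For the column x3, letters move forward 1 place in the alphabet: G, H, I, J, K, L → M.
Combining the parts gives 77  bronze  M.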